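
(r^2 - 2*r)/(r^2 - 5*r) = (r - 2)/(r - 5)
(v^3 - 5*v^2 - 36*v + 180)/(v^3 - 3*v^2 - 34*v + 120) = (v - 6)/(v - 4)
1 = 1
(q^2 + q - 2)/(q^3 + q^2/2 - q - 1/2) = 2*(q + 2)/(2*q^2 + 3*q + 1)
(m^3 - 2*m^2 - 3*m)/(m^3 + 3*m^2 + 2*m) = (m - 3)/(m + 2)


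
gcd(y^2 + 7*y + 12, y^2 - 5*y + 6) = 1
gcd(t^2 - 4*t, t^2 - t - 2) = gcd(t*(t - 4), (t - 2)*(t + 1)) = 1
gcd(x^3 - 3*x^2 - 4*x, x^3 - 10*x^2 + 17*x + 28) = x^2 - 3*x - 4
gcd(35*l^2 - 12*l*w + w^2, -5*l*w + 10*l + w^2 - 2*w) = -5*l + w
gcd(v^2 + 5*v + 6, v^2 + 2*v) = v + 2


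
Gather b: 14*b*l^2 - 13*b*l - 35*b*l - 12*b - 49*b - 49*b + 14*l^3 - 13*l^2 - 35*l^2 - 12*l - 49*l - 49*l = b*(14*l^2 - 48*l - 110) + 14*l^3 - 48*l^2 - 110*l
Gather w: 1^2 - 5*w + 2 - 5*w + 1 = 4 - 10*w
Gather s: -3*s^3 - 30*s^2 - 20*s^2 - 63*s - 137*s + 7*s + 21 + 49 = -3*s^3 - 50*s^2 - 193*s + 70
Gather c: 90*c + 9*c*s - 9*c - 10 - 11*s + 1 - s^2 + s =c*(9*s + 81) - s^2 - 10*s - 9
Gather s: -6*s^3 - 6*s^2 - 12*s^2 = -6*s^3 - 18*s^2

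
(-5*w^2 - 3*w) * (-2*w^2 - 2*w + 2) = 10*w^4 + 16*w^3 - 4*w^2 - 6*w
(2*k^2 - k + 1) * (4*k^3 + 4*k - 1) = 8*k^5 - 4*k^4 + 12*k^3 - 6*k^2 + 5*k - 1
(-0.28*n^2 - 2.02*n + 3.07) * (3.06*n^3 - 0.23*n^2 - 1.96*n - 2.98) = -0.8568*n^5 - 6.1168*n^4 + 10.4076*n^3 + 4.0875*n^2 + 0.00239999999999974*n - 9.1486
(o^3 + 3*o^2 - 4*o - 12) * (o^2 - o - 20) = o^5 + 2*o^4 - 27*o^3 - 68*o^2 + 92*o + 240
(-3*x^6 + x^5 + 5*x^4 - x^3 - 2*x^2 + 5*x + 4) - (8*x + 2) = -3*x^6 + x^5 + 5*x^4 - x^3 - 2*x^2 - 3*x + 2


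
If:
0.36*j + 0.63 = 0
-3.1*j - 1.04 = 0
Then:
No Solution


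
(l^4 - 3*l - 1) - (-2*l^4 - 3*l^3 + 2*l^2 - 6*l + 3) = 3*l^4 + 3*l^3 - 2*l^2 + 3*l - 4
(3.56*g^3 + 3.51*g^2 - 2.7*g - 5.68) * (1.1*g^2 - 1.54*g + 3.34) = 3.916*g^5 - 1.6214*g^4 + 3.515*g^3 + 9.6334*g^2 - 0.270800000000001*g - 18.9712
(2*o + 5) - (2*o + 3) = 2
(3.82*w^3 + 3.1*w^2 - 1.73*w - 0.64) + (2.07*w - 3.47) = 3.82*w^3 + 3.1*w^2 + 0.34*w - 4.11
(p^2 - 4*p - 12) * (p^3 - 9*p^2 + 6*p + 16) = p^5 - 13*p^4 + 30*p^3 + 100*p^2 - 136*p - 192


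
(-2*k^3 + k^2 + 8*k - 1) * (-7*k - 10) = 14*k^4 + 13*k^3 - 66*k^2 - 73*k + 10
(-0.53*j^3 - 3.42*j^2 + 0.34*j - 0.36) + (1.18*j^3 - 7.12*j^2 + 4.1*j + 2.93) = 0.65*j^3 - 10.54*j^2 + 4.44*j + 2.57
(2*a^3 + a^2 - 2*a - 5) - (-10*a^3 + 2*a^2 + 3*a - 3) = 12*a^3 - a^2 - 5*a - 2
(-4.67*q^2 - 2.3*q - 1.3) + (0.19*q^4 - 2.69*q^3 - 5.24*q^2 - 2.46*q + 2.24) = 0.19*q^4 - 2.69*q^3 - 9.91*q^2 - 4.76*q + 0.94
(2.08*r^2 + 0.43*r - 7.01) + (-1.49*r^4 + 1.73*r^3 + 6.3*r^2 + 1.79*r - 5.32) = -1.49*r^4 + 1.73*r^3 + 8.38*r^2 + 2.22*r - 12.33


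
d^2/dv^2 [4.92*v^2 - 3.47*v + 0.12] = 9.84000000000000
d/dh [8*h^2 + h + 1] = 16*h + 1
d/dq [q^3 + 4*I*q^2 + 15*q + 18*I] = 3*q^2 + 8*I*q + 15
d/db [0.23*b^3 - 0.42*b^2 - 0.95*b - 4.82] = 0.69*b^2 - 0.84*b - 0.95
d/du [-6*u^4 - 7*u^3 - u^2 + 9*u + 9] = -24*u^3 - 21*u^2 - 2*u + 9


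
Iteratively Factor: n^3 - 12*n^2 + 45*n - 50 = (n - 5)*(n^2 - 7*n + 10) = (n - 5)*(n - 2)*(n - 5)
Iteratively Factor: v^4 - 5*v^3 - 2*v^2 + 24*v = (v + 2)*(v^3 - 7*v^2 + 12*v) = (v - 3)*(v + 2)*(v^2 - 4*v) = (v - 4)*(v - 3)*(v + 2)*(v)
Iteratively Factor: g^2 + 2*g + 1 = (g + 1)*(g + 1)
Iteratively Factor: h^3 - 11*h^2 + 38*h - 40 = (h - 2)*(h^2 - 9*h + 20) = (h - 4)*(h - 2)*(h - 5)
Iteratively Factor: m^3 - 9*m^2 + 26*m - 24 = (m - 2)*(m^2 - 7*m + 12) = (m - 3)*(m - 2)*(m - 4)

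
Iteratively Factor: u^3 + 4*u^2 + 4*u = (u)*(u^2 + 4*u + 4) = u*(u + 2)*(u + 2)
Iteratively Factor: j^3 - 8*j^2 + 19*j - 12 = (j - 1)*(j^2 - 7*j + 12) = (j - 3)*(j - 1)*(j - 4)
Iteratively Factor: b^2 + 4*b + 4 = (b + 2)*(b + 2)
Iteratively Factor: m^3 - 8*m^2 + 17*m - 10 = (m - 1)*(m^2 - 7*m + 10) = (m - 2)*(m - 1)*(m - 5)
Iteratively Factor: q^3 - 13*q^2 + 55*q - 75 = (q - 5)*(q^2 - 8*q + 15) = (q - 5)*(q - 3)*(q - 5)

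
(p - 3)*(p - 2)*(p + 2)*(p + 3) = p^4 - 13*p^2 + 36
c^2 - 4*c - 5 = (c - 5)*(c + 1)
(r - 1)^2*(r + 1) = r^3 - r^2 - r + 1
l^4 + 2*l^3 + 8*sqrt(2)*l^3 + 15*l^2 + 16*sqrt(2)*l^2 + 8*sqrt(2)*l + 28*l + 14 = (l + 1)^2*(l + sqrt(2))*(l + 7*sqrt(2))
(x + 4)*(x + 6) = x^2 + 10*x + 24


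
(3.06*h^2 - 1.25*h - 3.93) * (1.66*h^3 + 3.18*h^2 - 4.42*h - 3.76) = 5.0796*h^5 + 7.6558*h^4 - 24.024*h^3 - 18.478*h^2 + 22.0706*h + 14.7768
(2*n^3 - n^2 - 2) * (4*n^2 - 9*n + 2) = 8*n^5 - 22*n^4 + 13*n^3 - 10*n^2 + 18*n - 4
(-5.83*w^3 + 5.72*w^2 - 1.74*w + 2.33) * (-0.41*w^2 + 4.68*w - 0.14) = 2.3903*w^5 - 29.6296*w^4 + 28.2992*w^3 - 9.8993*w^2 + 11.148*w - 0.3262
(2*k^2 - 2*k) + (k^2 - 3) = 3*k^2 - 2*k - 3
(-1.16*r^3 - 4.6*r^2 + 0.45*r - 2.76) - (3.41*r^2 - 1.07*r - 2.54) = -1.16*r^3 - 8.01*r^2 + 1.52*r - 0.22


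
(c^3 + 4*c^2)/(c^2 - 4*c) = c*(c + 4)/(c - 4)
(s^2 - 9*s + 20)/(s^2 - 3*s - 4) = (s - 5)/(s + 1)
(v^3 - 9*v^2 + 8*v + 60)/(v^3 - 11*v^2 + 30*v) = (v + 2)/v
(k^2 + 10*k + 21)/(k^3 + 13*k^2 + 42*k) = (k + 3)/(k*(k + 6))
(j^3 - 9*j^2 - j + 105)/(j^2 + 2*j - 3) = (j^2 - 12*j + 35)/(j - 1)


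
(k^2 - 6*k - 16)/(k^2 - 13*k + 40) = (k + 2)/(k - 5)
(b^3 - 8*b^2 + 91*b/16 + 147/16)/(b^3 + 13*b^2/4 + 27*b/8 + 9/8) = (4*b^2 - 35*b + 49)/(2*(2*b^2 + 5*b + 3))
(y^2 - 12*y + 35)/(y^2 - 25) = (y - 7)/(y + 5)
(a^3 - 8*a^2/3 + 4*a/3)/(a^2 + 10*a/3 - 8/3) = a*(a - 2)/(a + 4)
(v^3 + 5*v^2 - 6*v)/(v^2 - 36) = v*(v - 1)/(v - 6)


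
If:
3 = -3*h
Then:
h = -1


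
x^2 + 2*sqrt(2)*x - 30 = (x - 3*sqrt(2))*(x + 5*sqrt(2))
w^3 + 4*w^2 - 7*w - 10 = (w - 2)*(w + 1)*(w + 5)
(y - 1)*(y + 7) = y^2 + 6*y - 7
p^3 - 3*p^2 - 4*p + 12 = (p - 3)*(p - 2)*(p + 2)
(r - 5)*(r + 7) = r^2 + 2*r - 35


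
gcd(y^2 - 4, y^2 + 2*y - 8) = y - 2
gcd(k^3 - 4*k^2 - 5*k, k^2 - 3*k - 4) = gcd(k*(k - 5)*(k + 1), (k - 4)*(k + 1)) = k + 1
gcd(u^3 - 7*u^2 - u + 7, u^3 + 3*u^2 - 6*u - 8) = u + 1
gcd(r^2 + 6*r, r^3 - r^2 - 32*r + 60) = r + 6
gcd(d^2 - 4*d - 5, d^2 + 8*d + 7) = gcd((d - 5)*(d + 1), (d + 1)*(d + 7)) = d + 1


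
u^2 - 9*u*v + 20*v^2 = (u - 5*v)*(u - 4*v)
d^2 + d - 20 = (d - 4)*(d + 5)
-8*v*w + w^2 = w*(-8*v + w)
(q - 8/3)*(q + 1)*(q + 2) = q^3 + q^2/3 - 6*q - 16/3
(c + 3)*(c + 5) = c^2 + 8*c + 15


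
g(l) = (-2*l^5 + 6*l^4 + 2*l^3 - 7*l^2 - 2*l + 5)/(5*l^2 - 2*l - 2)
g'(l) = (2 - 10*l)*(-2*l^5 + 6*l^4 + 2*l^3 - 7*l^2 - 2*l + 5)/(5*l^2 - 2*l - 2)^2 + (-10*l^4 + 24*l^3 + 6*l^2 - 14*l - 2)/(5*l^2 - 2*l - 2) = 2*(-15*l^6 + 38*l^5 - 3*l^4 - 28*l^3 + 6*l^2 - 11*l + 7)/(25*l^4 - 20*l^3 - 16*l^2 + 8*l + 4)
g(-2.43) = 9.83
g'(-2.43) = -11.33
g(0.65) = -1.79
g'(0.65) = -3.63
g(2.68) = 0.73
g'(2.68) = -2.40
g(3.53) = -3.12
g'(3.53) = -6.95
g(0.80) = -4.37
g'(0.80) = -62.56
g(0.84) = -11.30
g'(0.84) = -473.78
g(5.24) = -26.34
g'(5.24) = -21.39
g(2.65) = 0.80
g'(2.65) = -2.27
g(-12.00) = 832.41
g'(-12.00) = -197.10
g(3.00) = -0.27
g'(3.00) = -3.90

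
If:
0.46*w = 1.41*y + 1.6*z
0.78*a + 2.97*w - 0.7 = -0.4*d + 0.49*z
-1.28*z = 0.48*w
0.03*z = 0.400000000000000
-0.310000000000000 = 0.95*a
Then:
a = -0.33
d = 282.72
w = -35.56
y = -26.73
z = 13.33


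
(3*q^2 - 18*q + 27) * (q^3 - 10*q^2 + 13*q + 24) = 3*q^5 - 48*q^4 + 246*q^3 - 432*q^2 - 81*q + 648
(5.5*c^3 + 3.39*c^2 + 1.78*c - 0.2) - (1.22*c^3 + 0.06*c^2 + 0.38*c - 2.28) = 4.28*c^3 + 3.33*c^2 + 1.4*c + 2.08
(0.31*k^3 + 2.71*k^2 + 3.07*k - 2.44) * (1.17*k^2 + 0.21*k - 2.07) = 0.3627*k^5 + 3.2358*k^4 + 3.5193*k^3 - 7.8198*k^2 - 6.8673*k + 5.0508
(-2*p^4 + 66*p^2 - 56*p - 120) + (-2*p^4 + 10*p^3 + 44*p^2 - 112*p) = -4*p^4 + 10*p^3 + 110*p^2 - 168*p - 120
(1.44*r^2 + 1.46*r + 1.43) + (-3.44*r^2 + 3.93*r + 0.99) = -2.0*r^2 + 5.39*r + 2.42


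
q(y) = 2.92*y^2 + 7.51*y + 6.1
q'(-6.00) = -27.53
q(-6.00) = 66.16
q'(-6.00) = -27.53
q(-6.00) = 66.16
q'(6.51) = 45.53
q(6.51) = 178.74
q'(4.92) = 36.24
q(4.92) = 113.73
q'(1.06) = 13.70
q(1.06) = 17.34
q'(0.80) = 12.18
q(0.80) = 13.98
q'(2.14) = 20.01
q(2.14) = 35.54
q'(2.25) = 20.65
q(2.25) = 37.78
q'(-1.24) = 0.27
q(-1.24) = 1.28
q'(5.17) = 37.70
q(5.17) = 122.98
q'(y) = 5.84*y + 7.51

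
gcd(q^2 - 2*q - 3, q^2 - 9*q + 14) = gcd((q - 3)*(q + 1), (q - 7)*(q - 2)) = 1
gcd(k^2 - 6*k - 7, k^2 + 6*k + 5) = k + 1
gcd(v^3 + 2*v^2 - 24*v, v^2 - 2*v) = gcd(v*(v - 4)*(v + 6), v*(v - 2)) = v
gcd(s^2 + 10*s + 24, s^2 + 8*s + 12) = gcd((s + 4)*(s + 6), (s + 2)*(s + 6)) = s + 6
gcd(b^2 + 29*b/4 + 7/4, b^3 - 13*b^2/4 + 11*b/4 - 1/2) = 1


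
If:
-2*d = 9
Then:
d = -9/2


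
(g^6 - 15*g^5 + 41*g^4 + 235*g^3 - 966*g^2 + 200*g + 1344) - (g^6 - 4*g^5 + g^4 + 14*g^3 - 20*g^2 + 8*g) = -11*g^5 + 40*g^4 + 221*g^3 - 946*g^2 + 192*g + 1344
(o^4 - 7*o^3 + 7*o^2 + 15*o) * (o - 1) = o^5 - 8*o^4 + 14*o^3 + 8*o^2 - 15*o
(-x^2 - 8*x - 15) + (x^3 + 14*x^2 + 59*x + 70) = x^3 + 13*x^2 + 51*x + 55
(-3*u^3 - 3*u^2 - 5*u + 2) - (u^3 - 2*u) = -4*u^3 - 3*u^2 - 3*u + 2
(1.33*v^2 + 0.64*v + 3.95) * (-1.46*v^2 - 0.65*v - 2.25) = -1.9418*v^4 - 1.7989*v^3 - 9.1755*v^2 - 4.0075*v - 8.8875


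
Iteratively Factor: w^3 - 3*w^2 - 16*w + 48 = (w - 3)*(w^2 - 16) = (w - 3)*(w + 4)*(w - 4)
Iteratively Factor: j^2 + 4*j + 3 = (j + 1)*(j + 3)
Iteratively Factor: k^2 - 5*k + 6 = (k - 3)*(k - 2)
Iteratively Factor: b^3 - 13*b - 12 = (b + 1)*(b^2 - b - 12) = (b - 4)*(b + 1)*(b + 3)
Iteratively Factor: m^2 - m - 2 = (m - 2)*(m + 1)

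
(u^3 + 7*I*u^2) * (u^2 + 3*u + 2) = u^5 + 3*u^4 + 7*I*u^4 + 2*u^3 + 21*I*u^3 + 14*I*u^2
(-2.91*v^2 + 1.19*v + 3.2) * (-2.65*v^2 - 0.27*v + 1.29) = 7.7115*v^4 - 2.3678*v^3 - 12.5552*v^2 + 0.6711*v + 4.128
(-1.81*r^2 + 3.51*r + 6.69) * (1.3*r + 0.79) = -2.353*r^3 + 3.1331*r^2 + 11.4699*r + 5.2851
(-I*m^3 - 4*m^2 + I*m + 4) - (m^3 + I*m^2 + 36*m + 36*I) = -m^3 - I*m^3 - 4*m^2 - I*m^2 - 36*m + I*m + 4 - 36*I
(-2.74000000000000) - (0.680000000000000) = -3.42000000000000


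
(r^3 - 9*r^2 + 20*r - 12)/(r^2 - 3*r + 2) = r - 6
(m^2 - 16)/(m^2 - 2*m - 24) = (m - 4)/(m - 6)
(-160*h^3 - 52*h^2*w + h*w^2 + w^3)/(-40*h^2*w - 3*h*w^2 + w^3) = (4*h + w)/w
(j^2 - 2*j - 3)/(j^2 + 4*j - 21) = (j + 1)/(j + 7)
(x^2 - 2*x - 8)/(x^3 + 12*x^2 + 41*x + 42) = (x - 4)/(x^2 + 10*x + 21)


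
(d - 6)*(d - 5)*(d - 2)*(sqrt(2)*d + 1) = sqrt(2)*d^4 - 13*sqrt(2)*d^3 + d^3 - 13*d^2 + 52*sqrt(2)*d^2 - 60*sqrt(2)*d + 52*d - 60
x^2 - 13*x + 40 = (x - 8)*(x - 5)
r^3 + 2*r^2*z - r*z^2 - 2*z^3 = (r - z)*(r + z)*(r + 2*z)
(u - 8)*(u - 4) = u^2 - 12*u + 32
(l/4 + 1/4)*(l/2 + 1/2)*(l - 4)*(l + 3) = l^4/8 + l^3/8 - 13*l^2/8 - 25*l/8 - 3/2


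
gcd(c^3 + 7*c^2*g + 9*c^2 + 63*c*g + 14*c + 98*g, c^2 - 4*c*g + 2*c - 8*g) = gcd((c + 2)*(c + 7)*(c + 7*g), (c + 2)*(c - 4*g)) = c + 2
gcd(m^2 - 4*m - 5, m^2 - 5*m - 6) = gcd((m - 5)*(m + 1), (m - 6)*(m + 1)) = m + 1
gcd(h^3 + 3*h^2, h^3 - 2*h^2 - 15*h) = h^2 + 3*h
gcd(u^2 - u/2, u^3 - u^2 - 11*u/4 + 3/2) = u - 1/2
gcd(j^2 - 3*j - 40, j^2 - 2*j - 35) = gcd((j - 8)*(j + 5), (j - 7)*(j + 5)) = j + 5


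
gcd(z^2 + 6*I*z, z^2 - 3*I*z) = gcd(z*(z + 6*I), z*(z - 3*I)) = z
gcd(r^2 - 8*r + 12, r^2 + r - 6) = r - 2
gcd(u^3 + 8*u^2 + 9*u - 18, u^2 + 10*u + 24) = u + 6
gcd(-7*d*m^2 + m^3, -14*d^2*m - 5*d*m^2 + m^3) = 7*d*m - m^2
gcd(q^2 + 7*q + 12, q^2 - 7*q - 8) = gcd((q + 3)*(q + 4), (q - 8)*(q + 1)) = 1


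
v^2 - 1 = (v - 1)*(v + 1)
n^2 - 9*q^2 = (n - 3*q)*(n + 3*q)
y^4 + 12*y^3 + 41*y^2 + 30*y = y*(y + 1)*(y + 5)*(y + 6)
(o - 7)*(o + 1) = o^2 - 6*o - 7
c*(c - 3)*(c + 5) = c^3 + 2*c^2 - 15*c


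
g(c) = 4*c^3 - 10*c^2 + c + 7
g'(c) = 12*c^2 - 20*c + 1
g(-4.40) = -531.74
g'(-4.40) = 321.32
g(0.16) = 6.92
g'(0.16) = -1.89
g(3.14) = 35.38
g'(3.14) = 56.52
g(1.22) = 0.60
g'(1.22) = -5.54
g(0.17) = 6.90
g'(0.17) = -2.05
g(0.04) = 7.02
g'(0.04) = 0.22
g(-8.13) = -2811.57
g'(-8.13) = 956.76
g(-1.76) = -47.54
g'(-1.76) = 73.37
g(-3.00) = -194.00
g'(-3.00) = 169.00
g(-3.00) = -194.00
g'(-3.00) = 169.00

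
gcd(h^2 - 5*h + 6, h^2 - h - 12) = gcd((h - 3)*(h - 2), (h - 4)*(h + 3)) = 1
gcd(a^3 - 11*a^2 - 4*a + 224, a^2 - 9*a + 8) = a - 8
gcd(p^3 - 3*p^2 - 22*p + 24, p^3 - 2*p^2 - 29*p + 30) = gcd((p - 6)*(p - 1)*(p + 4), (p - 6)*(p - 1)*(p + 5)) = p^2 - 7*p + 6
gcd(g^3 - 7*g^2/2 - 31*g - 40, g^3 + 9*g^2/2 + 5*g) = g^2 + 9*g/2 + 5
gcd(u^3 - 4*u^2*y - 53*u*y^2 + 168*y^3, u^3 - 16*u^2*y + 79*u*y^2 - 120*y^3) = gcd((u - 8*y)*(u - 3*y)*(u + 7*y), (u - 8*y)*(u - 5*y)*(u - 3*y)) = u^2 - 11*u*y + 24*y^2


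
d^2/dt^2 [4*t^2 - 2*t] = 8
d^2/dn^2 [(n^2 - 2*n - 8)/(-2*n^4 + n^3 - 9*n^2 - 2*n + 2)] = 2*(-12*n^8 + 54*n^7 + 305*n^6 - 102*n^5 + 1212*n^4 - 234*n^3 + 2010*n^2 + 492*n + 180)/(8*n^12 - 12*n^11 + 114*n^10 - 85*n^9 + 465*n^8 + 3*n^7 + 423*n^6 + 534*n^5 - 330*n^4 - 220*n^3 + 84*n^2 + 24*n - 8)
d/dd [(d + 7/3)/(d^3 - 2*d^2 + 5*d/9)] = 3*(-54*d^3 - 135*d^2 + 252*d - 35)/(d^2*(81*d^4 - 324*d^3 + 414*d^2 - 180*d + 25))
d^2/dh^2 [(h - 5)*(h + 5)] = 2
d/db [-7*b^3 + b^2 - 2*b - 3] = -21*b^2 + 2*b - 2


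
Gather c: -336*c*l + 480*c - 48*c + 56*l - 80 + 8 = c*(432 - 336*l) + 56*l - 72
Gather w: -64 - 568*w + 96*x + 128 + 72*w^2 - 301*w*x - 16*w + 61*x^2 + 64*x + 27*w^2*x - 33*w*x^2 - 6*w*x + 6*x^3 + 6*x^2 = w^2*(27*x + 72) + w*(-33*x^2 - 307*x - 584) + 6*x^3 + 67*x^2 + 160*x + 64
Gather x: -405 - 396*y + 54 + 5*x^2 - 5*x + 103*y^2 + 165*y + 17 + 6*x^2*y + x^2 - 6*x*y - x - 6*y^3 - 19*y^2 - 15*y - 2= x^2*(6*y + 6) + x*(-6*y - 6) - 6*y^3 + 84*y^2 - 246*y - 336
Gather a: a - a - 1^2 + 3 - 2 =0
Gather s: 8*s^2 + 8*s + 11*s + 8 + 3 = 8*s^2 + 19*s + 11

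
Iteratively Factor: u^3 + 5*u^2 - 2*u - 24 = (u + 3)*(u^2 + 2*u - 8) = (u - 2)*(u + 3)*(u + 4)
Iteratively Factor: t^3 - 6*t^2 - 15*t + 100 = (t - 5)*(t^2 - t - 20) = (t - 5)^2*(t + 4)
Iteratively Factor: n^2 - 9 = (n - 3)*(n + 3)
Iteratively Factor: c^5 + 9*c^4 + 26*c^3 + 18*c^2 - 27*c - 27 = (c + 3)*(c^4 + 6*c^3 + 8*c^2 - 6*c - 9) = (c + 3)^2*(c^3 + 3*c^2 - c - 3) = (c + 1)*(c + 3)^2*(c^2 + 2*c - 3) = (c + 1)*(c + 3)^3*(c - 1)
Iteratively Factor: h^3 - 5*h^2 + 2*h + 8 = (h + 1)*(h^2 - 6*h + 8) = (h - 2)*(h + 1)*(h - 4)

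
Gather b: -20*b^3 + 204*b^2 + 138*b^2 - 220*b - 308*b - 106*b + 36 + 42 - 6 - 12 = -20*b^3 + 342*b^2 - 634*b + 60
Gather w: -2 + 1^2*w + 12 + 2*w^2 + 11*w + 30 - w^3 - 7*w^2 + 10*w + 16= -w^3 - 5*w^2 + 22*w + 56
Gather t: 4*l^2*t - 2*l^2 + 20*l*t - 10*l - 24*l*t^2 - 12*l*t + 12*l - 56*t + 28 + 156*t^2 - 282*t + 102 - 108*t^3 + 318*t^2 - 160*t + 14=-2*l^2 + 2*l - 108*t^3 + t^2*(474 - 24*l) + t*(4*l^2 + 8*l - 498) + 144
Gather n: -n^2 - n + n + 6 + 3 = 9 - n^2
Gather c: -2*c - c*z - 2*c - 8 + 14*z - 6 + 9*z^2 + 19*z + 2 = c*(-z - 4) + 9*z^2 + 33*z - 12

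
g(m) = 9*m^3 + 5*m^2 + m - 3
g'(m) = 27*m^2 + 10*m + 1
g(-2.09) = -65.41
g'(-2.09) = 98.04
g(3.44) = 425.98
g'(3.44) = 354.91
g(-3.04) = -212.68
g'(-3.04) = 220.12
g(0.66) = 2.43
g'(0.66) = 19.36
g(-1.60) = -28.66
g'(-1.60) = 54.12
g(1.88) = 76.35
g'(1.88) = 115.23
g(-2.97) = -197.65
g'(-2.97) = 209.46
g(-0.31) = -3.10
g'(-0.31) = 0.49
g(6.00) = 2127.00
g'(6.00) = 1033.00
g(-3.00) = -204.00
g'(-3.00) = 214.00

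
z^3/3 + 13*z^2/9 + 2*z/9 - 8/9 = (z/3 + 1/3)*(z - 2/3)*(z + 4)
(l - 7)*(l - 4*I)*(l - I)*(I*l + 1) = I*l^4 + 6*l^3 - 7*I*l^3 - 42*l^2 - 9*I*l^2 - 4*l + 63*I*l + 28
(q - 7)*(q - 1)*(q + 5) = q^3 - 3*q^2 - 33*q + 35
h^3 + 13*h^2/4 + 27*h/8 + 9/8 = (h + 3/4)*(h + 1)*(h + 3/2)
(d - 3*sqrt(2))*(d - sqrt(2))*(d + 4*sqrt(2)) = d^3 - 26*d + 24*sqrt(2)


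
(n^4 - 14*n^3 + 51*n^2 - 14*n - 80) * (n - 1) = n^5 - 15*n^4 + 65*n^3 - 65*n^2 - 66*n + 80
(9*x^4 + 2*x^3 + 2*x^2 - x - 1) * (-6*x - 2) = -54*x^5 - 30*x^4 - 16*x^3 + 2*x^2 + 8*x + 2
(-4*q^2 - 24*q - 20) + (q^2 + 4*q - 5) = -3*q^2 - 20*q - 25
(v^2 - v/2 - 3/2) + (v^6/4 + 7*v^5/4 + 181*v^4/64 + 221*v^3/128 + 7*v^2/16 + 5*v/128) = v^6/4 + 7*v^5/4 + 181*v^4/64 + 221*v^3/128 + 23*v^2/16 - 59*v/128 - 3/2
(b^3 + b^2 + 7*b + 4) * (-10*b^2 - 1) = -10*b^5 - 10*b^4 - 71*b^3 - 41*b^2 - 7*b - 4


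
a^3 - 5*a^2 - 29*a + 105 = (a - 7)*(a - 3)*(a + 5)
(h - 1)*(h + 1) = h^2 - 1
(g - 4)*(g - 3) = g^2 - 7*g + 12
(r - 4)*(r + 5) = r^2 + r - 20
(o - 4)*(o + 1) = o^2 - 3*o - 4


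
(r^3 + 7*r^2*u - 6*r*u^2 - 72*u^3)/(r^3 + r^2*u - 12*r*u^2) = (r + 6*u)/r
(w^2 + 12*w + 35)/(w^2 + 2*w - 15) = (w + 7)/(w - 3)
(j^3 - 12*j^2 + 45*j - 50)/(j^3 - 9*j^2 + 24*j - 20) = (j - 5)/(j - 2)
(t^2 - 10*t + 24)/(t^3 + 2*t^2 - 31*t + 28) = (t - 6)/(t^2 + 6*t - 7)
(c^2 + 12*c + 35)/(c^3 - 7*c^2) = (c^2 + 12*c + 35)/(c^2*(c - 7))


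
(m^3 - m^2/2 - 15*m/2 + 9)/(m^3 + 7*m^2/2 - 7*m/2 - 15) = (2*m - 3)/(2*m + 5)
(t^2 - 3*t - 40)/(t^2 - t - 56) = (t + 5)/(t + 7)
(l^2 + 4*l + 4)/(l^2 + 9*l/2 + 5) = 2*(l + 2)/(2*l + 5)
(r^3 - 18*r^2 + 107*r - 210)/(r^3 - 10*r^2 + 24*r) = (r^2 - 12*r + 35)/(r*(r - 4))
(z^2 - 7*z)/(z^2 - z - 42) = z/(z + 6)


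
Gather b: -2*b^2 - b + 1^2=-2*b^2 - b + 1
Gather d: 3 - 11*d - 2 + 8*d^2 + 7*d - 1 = 8*d^2 - 4*d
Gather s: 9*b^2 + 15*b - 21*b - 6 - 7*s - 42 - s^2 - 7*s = 9*b^2 - 6*b - s^2 - 14*s - 48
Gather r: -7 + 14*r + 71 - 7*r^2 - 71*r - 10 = -7*r^2 - 57*r + 54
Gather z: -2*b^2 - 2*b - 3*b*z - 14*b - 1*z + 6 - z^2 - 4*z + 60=-2*b^2 - 16*b - z^2 + z*(-3*b - 5) + 66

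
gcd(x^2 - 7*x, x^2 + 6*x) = x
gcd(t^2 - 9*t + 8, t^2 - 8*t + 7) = t - 1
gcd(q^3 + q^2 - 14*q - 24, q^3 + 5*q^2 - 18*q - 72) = q^2 - q - 12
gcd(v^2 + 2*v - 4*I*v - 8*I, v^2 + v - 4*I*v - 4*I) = v - 4*I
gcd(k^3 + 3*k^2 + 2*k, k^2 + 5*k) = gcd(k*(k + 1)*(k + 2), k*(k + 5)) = k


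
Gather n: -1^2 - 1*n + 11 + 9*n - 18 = 8*n - 8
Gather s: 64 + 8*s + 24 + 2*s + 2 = 10*s + 90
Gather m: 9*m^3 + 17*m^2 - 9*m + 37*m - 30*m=9*m^3 + 17*m^2 - 2*m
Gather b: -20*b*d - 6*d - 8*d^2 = -20*b*d - 8*d^2 - 6*d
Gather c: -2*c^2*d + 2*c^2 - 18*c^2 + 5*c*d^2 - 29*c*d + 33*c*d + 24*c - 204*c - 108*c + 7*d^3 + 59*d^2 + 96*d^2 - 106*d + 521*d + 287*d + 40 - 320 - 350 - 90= c^2*(-2*d - 16) + c*(5*d^2 + 4*d - 288) + 7*d^3 + 155*d^2 + 702*d - 720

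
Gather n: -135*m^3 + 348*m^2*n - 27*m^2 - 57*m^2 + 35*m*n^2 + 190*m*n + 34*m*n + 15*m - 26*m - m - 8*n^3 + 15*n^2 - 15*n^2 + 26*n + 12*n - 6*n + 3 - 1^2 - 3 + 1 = -135*m^3 - 84*m^2 + 35*m*n^2 - 12*m - 8*n^3 + n*(348*m^2 + 224*m + 32)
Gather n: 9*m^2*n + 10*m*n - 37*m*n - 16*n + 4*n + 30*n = n*(9*m^2 - 27*m + 18)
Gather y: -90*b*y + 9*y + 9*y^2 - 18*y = 9*y^2 + y*(-90*b - 9)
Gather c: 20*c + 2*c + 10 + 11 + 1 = 22*c + 22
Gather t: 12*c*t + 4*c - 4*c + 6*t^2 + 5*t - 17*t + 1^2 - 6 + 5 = 6*t^2 + t*(12*c - 12)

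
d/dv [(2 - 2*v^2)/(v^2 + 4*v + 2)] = 4*(-2*v^2 - 3*v - 2)/(v^4 + 8*v^3 + 20*v^2 + 16*v + 4)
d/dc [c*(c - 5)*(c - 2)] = 3*c^2 - 14*c + 10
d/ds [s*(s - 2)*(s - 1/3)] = 3*s^2 - 14*s/3 + 2/3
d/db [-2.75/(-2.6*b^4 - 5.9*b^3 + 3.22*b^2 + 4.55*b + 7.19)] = (-28.6*b^3 - 48.675*b^2 + 17.71*b + 12.5125)/(-2.6*b^4 - 5.9*b^3 + 3.22*b^2 + 4.55*b + 7.19)^2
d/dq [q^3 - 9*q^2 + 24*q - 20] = 3*q^2 - 18*q + 24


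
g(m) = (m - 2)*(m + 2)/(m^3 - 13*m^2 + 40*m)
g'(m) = (m - 2)*(m + 2)*(-3*m^2 + 26*m - 40)/(m^3 - 13*m^2 + 40*m)^2 + (m - 2)/(m^3 - 13*m^2 + 40*m) + (m + 2)/(m^3 - 13*m^2 + 40*m)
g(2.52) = 0.07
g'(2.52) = 0.16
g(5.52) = -3.72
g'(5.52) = 4.77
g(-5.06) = -0.03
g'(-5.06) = 0.00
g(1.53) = -0.05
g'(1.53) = 0.10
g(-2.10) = -0.00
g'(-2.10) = 0.03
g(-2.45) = -0.01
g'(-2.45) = 0.02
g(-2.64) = -0.01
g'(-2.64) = 0.02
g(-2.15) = -0.00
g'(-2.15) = 0.02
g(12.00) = 0.42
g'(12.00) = -0.13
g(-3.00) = -0.02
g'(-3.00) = 0.01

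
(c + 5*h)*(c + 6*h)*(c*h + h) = c^3*h + 11*c^2*h^2 + c^2*h + 30*c*h^3 + 11*c*h^2 + 30*h^3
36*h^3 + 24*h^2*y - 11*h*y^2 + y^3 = (-6*h + y)^2*(h + y)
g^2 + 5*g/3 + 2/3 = (g + 2/3)*(g + 1)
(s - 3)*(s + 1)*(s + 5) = s^3 + 3*s^2 - 13*s - 15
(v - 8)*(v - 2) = v^2 - 10*v + 16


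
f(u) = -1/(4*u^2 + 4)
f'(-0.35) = -0.14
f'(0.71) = 0.16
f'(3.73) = 0.01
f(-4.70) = -0.01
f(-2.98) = -0.03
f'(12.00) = 0.00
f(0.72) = -0.16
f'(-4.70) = -0.00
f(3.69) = -0.02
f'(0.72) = 0.16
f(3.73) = -0.02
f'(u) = 8*u/(4*u^2 + 4)^2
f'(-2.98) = -0.02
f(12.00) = 0.00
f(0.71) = -0.17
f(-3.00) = -0.02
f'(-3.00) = -0.02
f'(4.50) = 0.00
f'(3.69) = 0.01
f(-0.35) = -0.22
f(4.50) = -0.01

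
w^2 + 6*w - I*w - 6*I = (w + 6)*(w - I)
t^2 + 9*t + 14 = (t + 2)*(t + 7)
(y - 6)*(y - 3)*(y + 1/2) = y^3 - 17*y^2/2 + 27*y/2 + 9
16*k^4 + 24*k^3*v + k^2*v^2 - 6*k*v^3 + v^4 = (-4*k + v)^2*(k + v)^2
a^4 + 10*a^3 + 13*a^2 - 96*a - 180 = (a - 3)*(a + 2)*(a + 5)*(a + 6)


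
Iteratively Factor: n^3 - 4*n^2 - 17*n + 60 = (n - 3)*(n^2 - n - 20) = (n - 5)*(n - 3)*(n + 4)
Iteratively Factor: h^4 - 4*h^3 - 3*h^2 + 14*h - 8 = (h - 4)*(h^3 - 3*h + 2) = (h - 4)*(h + 2)*(h^2 - 2*h + 1) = (h - 4)*(h - 1)*(h + 2)*(h - 1)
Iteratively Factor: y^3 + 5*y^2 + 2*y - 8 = (y + 4)*(y^2 + y - 2) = (y + 2)*(y + 4)*(y - 1)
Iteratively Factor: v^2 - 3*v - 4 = (v - 4)*(v + 1)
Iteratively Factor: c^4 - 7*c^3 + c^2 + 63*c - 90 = (c + 3)*(c^3 - 10*c^2 + 31*c - 30) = (c - 2)*(c + 3)*(c^2 - 8*c + 15) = (c - 5)*(c - 2)*(c + 3)*(c - 3)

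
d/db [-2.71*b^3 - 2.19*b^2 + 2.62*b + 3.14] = -8.13*b^2 - 4.38*b + 2.62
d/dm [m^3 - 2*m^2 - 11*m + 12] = 3*m^2 - 4*m - 11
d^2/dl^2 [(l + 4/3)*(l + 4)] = 2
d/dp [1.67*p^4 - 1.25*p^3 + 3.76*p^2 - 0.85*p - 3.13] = 6.68*p^3 - 3.75*p^2 + 7.52*p - 0.85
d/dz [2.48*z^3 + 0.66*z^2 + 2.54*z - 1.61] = 7.44*z^2 + 1.32*z + 2.54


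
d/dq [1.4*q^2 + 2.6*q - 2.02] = 2.8*q + 2.6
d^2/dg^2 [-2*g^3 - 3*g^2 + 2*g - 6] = -12*g - 6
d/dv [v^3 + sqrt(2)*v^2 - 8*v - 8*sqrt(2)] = 3*v^2 + 2*sqrt(2)*v - 8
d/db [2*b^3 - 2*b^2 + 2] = 2*b*(3*b - 2)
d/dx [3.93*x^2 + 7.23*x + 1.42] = 7.86*x + 7.23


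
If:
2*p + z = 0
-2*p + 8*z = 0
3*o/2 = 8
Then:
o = 16/3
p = 0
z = 0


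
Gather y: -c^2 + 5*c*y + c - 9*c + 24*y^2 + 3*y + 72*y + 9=-c^2 - 8*c + 24*y^2 + y*(5*c + 75) + 9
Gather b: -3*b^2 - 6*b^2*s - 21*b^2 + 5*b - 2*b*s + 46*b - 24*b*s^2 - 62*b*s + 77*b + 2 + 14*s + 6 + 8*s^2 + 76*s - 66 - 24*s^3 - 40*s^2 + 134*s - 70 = b^2*(-6*s - 24) + b*(-24*s^2 - 64*s + 128) - 24*s^3 - 32*s^2 + 224*s - 128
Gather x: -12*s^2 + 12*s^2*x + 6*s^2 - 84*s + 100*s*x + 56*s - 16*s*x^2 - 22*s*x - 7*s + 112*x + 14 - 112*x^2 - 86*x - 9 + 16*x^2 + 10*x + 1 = -6*s^2 - 35*s + x^2*(-16*s - 96) + x*(12*s^2 + 78*s + 36) + 6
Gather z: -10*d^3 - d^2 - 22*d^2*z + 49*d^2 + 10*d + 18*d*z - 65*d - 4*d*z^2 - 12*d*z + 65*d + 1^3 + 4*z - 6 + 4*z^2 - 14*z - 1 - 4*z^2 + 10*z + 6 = -10*d^3 + 48*d^2 - 4*d*z^2 + 10*d + z*(-22*d^2 + 6*d)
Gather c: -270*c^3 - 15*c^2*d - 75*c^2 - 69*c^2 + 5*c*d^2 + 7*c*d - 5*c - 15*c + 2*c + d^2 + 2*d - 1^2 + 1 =-270*c^3 + c^2*(-15*d - 144) + c*(5*d^2 + 7*d - 18) + d^2 + 2*d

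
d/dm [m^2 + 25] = 2*m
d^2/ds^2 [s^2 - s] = 2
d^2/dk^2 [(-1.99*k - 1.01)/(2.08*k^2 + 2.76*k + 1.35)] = (-(1.99*k + 1.01)*(4.16*k + 2.76)*(8.32*k + 5.52) + (24.8352*k + 15.1864)*(2.08*k^2 + 2.76*k + 1.35))/(2.08*k^2 + 2.76*k + 1.35)^3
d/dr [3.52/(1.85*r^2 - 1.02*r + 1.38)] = (3.5904 - 13.024*r)/(1.85*r^2 - 1.02*r + 1.38)^2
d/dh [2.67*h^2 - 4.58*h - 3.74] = 5.34*h - 4.58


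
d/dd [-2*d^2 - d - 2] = -4*d - 1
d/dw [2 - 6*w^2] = -12*w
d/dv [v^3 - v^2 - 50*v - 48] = 3*v^2 - 2*v - 50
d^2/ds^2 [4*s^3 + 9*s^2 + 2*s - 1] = 24*s + 18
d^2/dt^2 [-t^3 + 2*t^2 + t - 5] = 4 - 6*t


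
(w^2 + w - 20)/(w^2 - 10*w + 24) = (w + 5)/(w - 6)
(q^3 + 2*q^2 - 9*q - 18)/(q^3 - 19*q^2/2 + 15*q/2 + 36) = 2*(q^2 + 5*q + 6)/(2*q^2 - 13*q - 24)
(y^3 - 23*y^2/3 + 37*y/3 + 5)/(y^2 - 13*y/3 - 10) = (-3*y^3 + 23*y^2 - 37*y - 15)/(-3*y^2 + 13*y + 30)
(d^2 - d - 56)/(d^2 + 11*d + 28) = (d - 8)/(d + 4)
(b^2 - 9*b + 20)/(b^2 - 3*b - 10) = (b - 4)/(b + 2)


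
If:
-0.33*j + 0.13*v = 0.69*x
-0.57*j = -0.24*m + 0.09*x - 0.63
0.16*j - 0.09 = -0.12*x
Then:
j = 0.5625 - 0.75*x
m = -1.40625*x - 1.2890625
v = 3.40384615384615*x + 1.42788461538462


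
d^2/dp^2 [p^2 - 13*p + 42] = 2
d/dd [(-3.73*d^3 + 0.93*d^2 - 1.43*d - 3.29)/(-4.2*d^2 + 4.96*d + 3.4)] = (15.666*d^4 - 37.0016*d^3 - 39.4392*d^2 - 21.312*d + 11.4564)/(17.64*d^4 - 41.664*d^3 - 3.9584*d^2 + 33.728*d + 11.56)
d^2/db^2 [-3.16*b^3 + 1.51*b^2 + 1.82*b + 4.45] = 3.02 - 18.96*b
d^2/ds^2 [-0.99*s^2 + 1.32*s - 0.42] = -1.98000000000000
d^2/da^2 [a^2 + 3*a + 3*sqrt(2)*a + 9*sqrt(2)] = 2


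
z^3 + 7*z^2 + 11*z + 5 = (z + 1)^2*(z + 5)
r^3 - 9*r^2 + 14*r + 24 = (r - 6)*(r - 4)*(r + 1)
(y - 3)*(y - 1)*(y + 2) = y^3 - 2*y^2 - 5*y + 6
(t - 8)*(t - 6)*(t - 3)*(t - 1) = t^4 - 18*t^3 + 107*t^2 - 234*t + 144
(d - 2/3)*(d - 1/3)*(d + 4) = d^3 + 3*d^2 - 34*d/9 + 8/9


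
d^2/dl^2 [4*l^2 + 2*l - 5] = 8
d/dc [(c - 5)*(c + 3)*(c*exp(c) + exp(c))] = (c^3 + 2*c^2 - 19*c - 32)*exp(c)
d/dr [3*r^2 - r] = 6*r - 1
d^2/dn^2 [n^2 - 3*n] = 2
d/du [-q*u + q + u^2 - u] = -q + 2*u - 1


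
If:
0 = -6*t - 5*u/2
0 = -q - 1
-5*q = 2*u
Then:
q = -1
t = -25/24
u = 5/2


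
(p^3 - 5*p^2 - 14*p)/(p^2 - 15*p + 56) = p*(p + 2)/(p - 8)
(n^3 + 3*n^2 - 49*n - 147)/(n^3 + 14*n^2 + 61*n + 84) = (n - 7)/(n + 4)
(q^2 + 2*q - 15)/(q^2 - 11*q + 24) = (q + 5)/(q - 8)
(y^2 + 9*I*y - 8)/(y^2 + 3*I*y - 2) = (y + 8*I)/(y + 2*I)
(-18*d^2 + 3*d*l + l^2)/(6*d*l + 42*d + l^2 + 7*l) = (-3*d + l)/(l + 7)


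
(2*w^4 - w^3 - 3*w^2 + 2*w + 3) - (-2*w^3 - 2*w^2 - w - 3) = 2*w^4 + w^3 - w^2 + 3*w + 6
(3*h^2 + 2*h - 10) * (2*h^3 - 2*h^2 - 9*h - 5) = 6*h^5 - 2*h^4 - 51*h^3 - 13*h^2 + 80*h + 50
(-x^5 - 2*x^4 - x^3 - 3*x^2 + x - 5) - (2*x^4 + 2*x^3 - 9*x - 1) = -x^5 - 4*x^4 - 3*x^3 - 3*x^2 + 10*x - 4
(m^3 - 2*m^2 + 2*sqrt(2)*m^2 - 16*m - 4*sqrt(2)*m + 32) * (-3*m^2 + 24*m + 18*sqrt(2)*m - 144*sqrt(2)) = -3*m^5 + 12*sqrt(2)*m^4 + 30*m^4 - 120*sqrt(2)*m^3 + 72*m^3 - 1200*m^2 - 96*sqrt(2)*m^2 + 1920*m + 2880*sqrt(2)*m - 4608*sqrt(2)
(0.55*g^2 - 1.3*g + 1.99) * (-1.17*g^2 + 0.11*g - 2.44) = -0.6435*g^4 + 1.5815*g^3 - 3.8133*g^2 + 3.3909*g - 4.8556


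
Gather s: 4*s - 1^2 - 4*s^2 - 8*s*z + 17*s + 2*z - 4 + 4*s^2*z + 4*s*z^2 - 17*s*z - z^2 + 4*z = s^2*(4*z - 4) + s*(4*z^2 - 25*z + 21) - z^2 + 6*z - 5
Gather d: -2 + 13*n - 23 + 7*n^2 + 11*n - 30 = 7*n^2 + 24*n - 55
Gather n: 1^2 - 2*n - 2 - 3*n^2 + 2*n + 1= -3*n^2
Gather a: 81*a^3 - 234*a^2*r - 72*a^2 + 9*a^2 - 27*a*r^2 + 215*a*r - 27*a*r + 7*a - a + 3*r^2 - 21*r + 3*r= 81*a^3 + a^2*(-234*r - 63) + a*(-27*r^2 + 188*r + 6) + 3*r^2 - 18*r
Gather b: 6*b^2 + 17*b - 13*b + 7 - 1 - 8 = 6*b^2 + 4*b - 2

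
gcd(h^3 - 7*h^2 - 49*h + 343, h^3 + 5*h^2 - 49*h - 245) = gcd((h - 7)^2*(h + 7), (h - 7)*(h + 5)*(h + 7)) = h^2 - 49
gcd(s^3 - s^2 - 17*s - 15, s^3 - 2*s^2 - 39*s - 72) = s + 3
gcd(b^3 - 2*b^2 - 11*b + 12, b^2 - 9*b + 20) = b - 4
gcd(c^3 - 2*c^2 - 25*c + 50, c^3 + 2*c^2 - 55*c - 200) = c + 5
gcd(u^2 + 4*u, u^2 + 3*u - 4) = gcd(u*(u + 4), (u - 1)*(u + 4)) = u + 4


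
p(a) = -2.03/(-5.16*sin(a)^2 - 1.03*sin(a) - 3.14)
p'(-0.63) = 0.44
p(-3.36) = 0.56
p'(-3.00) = -0.09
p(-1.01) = 0.34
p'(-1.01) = 0.23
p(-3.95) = 0.31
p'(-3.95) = 0.27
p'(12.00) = 0.47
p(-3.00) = 0.66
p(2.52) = 0.37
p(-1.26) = 0.30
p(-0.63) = 0.47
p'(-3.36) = 0.50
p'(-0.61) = 0.45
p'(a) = -2.03*(10.32*sin(a)*cos(a) + 1.03*cos(a))/(-5.16*sin(a)^2 - 1.03*sin(a) - 3.14)^2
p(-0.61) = 0.48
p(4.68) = 0.28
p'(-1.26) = 0.12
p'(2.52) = 0.39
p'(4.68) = -0.01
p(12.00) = 0.50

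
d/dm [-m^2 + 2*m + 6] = 2 - 2*m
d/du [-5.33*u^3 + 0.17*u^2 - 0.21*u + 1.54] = -15.99*u^2 + 0.34*u - 0.21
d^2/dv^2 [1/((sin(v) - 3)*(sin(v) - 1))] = 2*(-2*sin(v)^3 + 4*sin(v)^2 + 5*sin(v) - 13)/((sin(v) - 3)^3*(sin(v) - 1)^2)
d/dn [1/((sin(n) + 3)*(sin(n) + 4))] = -(2*sin(n) + 7)*cos(n)/((sin(n) + 3)^2*(sin(n) + 4)^2)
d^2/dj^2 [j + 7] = 0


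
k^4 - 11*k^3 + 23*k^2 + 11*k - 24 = (k - 8)*(k - 3)*(k - 1)*(k + 1)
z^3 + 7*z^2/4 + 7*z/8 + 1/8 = (z + 1/4)*(z + 1/2)*(z + 1)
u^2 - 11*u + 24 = (u - 8)*(u - 3)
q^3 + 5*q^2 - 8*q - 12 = (q - 2)*(q + 1)*(q + 6)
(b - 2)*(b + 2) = b^2 - 4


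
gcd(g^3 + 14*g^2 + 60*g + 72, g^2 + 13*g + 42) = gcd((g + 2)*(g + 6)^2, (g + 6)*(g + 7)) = g + 6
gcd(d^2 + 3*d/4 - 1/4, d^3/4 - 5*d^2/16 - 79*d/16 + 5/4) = d - 1/4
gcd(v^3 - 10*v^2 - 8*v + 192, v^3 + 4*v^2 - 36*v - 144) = v^2 - 2*v - 24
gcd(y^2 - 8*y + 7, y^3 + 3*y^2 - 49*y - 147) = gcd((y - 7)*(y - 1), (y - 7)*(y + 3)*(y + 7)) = y - 7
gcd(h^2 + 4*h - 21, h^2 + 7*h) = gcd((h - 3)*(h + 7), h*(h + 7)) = h + 7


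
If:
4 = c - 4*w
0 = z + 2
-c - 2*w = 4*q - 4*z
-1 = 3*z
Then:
No Solution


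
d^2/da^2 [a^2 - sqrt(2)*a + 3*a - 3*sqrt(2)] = 2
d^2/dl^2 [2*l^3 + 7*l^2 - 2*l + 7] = 12*l + 14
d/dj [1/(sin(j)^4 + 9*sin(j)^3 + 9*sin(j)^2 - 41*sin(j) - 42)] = (-4*sin(j)^3 - 27*sin(j)^2 - 18*sin(j) + 41)*cos(j)/(sin(j)^4 + 9*sin(j)^3 + 9*sin(j)^2 - 41*sin(j) - 42)^2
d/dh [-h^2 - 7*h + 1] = -2*h - 7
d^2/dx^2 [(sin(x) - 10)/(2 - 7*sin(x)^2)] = (441*sin(x)^5 - 1960*sin(x)^4 + 2380*sin(x)^2 - 671*sin(x)/2 + 126*sin(3*x) - 49*sin(5*x)/2 + 280)/(7*sin(x)^2 - 2)^3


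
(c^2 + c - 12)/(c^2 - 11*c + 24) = (c + 4)/(c - 8)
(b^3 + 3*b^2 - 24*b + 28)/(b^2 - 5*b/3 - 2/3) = 3*(b^2 + 5*b - 14)/(3*b + 1)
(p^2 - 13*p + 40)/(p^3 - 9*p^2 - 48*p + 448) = (p - 5)/(p^2 - p - 56)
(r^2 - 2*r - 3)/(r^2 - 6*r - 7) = (r - 3)/(r - 7)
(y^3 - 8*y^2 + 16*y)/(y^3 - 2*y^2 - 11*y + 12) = y*(y - 4)/(y^2 + 2*y - 3)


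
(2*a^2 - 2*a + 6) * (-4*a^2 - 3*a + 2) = -8*a^4 + 2*a^3 - 14*a^2 - 22*a + 12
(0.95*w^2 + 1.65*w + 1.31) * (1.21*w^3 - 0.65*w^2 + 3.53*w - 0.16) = 1.1495*w^5 + 1.379*w^4 + 3.8661*w^3 + 4.821*w^2 + 4.3603*w - 0.2096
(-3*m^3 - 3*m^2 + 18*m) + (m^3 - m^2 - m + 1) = -2*m^3 - 4*m^2 + 17*m + 1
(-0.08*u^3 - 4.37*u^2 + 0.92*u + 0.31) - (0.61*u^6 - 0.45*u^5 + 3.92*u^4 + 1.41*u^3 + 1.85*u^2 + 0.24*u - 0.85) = -0.61*u^6 + 0.45*u^5 - 3.92*u^4 - 1.49*u^3 - 6.22*u^2 + 0.68*u + 1.16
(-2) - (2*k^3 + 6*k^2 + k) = -2*k^3 - 6*k^2 - k - 2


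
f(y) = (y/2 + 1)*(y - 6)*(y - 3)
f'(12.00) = 132.00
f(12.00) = 378.00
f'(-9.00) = 184.50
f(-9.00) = -630.00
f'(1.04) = -5.66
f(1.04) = 14.78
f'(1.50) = -7.12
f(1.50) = 11.81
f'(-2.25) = 23.34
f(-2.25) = -5.41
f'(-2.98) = 34.18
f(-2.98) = -26.31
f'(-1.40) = 12.74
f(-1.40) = 9.77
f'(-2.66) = 29.23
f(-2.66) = -16.18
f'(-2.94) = 33.55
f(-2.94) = -24.96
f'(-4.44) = 60.65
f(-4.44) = -94.76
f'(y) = (y/2 + 1)*(y - 6) + (y/2 + 1)*(y - 3) + (y - 6)*(y - 3)/2 = y*(3*y - 14)/2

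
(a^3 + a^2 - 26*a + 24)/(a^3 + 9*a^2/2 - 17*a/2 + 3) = 2*(a - 4)/(2*a - 1)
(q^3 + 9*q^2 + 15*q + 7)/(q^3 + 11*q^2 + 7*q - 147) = (q^2 + 2*q + 1)/(q^2 + 4*q - 21)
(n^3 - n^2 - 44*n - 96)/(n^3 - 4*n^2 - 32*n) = (n + 3)/n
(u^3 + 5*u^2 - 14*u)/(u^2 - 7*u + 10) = u*(u + 7)/(u - 5)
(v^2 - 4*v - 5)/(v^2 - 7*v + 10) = (v + 1)/(v - 2)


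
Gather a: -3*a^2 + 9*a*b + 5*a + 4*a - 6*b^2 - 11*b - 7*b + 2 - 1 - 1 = -3*a^2 + a*(9*b + 9) - 6*b^2 - 18*b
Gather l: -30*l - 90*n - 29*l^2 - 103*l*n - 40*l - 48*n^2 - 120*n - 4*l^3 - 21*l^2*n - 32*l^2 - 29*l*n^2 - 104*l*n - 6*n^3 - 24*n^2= -4*l^3 + l^2*(-21*n - 61) + l*(-29*n^2 - 207*n - 70) - 6*n^3 - 72*n^2 - 210*n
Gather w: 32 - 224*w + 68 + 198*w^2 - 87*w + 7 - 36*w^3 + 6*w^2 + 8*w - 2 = -36*w^3 + 204*w^2 - 303*w + 105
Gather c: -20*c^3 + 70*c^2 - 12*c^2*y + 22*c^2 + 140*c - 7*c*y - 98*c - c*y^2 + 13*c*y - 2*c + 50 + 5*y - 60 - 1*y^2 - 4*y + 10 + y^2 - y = -20*c^3 + c^2*(92 - 12*y) + c*(-y^2 + 6*y + 40)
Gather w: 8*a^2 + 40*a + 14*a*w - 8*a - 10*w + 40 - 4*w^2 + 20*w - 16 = 8*a^2 + 32*a - 4*w^2 + w*(14*a + 10) + 24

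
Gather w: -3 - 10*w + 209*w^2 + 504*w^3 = 504*w^3 + 209*w^2 - 10*w - 3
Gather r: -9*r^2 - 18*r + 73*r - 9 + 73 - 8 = -9*r^2 + 55*r + 56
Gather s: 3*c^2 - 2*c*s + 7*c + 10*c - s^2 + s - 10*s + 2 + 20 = 3*c^2 + 17*c - s^2 + s*(-2*c - 9) + 22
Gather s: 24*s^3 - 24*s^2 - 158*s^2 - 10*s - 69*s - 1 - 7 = 24*s^3 - 182*s^2 - 79*s - 8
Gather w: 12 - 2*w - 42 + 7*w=5*w - 30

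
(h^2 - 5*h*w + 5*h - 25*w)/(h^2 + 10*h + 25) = (h - 5*w)/(h + 5)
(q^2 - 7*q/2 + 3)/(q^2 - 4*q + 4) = (q - 3/2)/(q - 2)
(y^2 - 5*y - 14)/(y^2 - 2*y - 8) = (y - 7)/(y - 4)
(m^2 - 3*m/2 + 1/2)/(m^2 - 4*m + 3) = (m - 1/2)/(m - 3)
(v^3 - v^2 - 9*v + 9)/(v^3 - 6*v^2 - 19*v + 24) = (v - 3)/(v - 8)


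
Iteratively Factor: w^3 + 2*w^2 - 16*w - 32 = (w + 2)*(w^2 - 16) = (w + 2)*(w + 4)*(w - 4)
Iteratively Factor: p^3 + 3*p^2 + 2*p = (p)*(p^2 + 3*p + 2) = p*(p + 1)*(p + 2)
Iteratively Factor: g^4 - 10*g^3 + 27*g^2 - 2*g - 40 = (g - 5)*(g^3 - 5*g^2 + 2*g + 8) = (g - 5)*(g - 4)*(g^2 - g - 2) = (g - 5)*(g - 4)*(g - 2)*(g + 1)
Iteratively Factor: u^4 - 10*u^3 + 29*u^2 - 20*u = (u - 4)*(u^3 - 6*u^2 + 5*u) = u*(u - 4)*(u^2 - 6*u + 5) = u*(u - 5)*(u - 4)*(u - 1)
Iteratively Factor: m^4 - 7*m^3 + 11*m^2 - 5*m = (m)*(m^3 - 7*m^2 + 11*m - 5) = m*(m - 1)*(m^2 - 6*m + 5) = m*(m - 1)^2*(m - 5)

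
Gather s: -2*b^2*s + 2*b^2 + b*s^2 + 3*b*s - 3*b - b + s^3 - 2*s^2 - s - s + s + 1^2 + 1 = 2*b^2 - 4*b + s^3 + s^2*(b - 2) + s*(-2*b^2 + 3*b - 1) + 2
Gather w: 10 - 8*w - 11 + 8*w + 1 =0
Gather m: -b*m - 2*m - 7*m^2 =-7*m^2 + m*(-b - 2)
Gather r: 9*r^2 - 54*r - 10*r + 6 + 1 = 9*r^2 - 64*r + 7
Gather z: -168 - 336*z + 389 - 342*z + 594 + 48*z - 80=735 - 630*z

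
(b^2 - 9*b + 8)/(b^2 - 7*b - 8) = (b - 1)/(b + 1)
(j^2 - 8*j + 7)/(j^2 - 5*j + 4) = (j - 7)/(j - 4)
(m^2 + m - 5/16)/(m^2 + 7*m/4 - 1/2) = (m + 5/4)/(m + 2)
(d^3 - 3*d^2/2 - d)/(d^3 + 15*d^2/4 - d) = 2*(2*d^2 - 3*d - 2)/(4*d^2 + 15*d - 4)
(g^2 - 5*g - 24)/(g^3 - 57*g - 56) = (g + 3)/(g^2 + 8*g + 7)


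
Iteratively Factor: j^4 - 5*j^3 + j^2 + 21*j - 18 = (j - 3)*(j^3 - 2*j^2 - 5*j + 6) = (j - 3)^2*(j^2 + j - 2) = (j - 3)^2*(j - 1)*(j + 2)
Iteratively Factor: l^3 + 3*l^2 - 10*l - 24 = (l - 3)*(l^2 + 6*l + 8) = (l - 3)*(l + 2)*(l + 4)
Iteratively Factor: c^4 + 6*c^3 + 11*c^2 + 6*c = (c + 1)*(c^3 + 5*c^2 + 6*c) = (c + 1)*(c + 3)*(c^2 + 2*c) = (c + 1)*(c + 2)*(c + 3)*(c)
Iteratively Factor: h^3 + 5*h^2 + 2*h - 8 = (h - 1)*(h^2 + 6*h + 8) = (h - 1)*(h + 4)*(h + 2)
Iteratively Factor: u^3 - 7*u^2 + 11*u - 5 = (u - 5)*(u^2 - 2*u + 1) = (u - 5)*(u - 1)*(u - 1)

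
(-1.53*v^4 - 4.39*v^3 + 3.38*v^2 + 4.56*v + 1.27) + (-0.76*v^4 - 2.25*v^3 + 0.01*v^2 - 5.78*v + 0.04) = -2.29*v^4 - 6.64*v^3 + 3.39*v^2 - 1.22*v + 1.31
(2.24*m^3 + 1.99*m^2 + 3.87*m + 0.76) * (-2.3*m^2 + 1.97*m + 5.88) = -5.152*m^5 - 0.164199999999999*m^4 + 8.1905*m^3 + 17.5771*m^2 + 24.2528*m + 4.4688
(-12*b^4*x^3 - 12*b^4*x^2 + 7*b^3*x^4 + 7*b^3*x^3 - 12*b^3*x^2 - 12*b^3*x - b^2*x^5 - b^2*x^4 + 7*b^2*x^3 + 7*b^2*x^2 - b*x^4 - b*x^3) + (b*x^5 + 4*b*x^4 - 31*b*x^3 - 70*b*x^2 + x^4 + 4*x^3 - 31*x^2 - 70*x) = -12*b^4*x^3 - 12*b^4*x^2 + 7*b^3*x^4 + 7*b^3*x^3 - 12*b^3*x^2 - 12*b^3*x - b^2*x^5 - b^2*x^4 + 7*b^2*x^3 + 7*b^2*x^2 + b*x^5 + 3*b*x^4 - 32*b*x^3 - 70*b*x^2 + x^4 + 4*x^3 - 31*x^2 - 70*x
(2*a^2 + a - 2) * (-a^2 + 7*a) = -2*a^4 + 13*a^3 + 9*a^2 - 14*a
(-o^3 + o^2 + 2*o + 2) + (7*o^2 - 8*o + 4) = -o^3 + 8*o^2 - 6*o + 6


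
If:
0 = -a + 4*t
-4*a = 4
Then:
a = -1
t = -1/4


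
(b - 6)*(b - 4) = b^2 - 10*b + 24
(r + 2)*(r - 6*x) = r^2 - 6*r*x + 2*r - 12*x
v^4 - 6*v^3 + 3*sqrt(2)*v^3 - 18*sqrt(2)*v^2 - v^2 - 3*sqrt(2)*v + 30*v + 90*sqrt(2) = (v - 5)*(v - 3)*(v + 2)*(v + 3*sqrt(2))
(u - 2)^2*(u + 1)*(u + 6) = u^4 + 3*u^3 - 18*u^2 + 4*u + 24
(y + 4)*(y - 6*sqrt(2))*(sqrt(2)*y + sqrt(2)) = sqrt(2)*y^3 - 12*y^2 + 5*sqrt(2)*y^2 - 60*y + 4*sqrt(2)*y - 48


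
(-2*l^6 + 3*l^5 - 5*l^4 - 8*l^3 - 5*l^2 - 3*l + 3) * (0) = 0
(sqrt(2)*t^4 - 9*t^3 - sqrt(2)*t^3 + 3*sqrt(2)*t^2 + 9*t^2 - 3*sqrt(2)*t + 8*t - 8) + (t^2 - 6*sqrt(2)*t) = sqrt(2)*t^4 - 9*t^3 - sqrt(2)*t^3 + 3*sqrt(2)*t^2 + 10*t^2 - 9*sqrt(2)*t + 8*t - 8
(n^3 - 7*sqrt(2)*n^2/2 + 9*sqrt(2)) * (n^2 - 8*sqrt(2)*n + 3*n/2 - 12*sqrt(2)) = n^5 - 23*sqrt(2)*n^4/2 + 3*n^4/2 - 69*sqrt(2)*n^3/4 + 56*n^3 + 9*sqrt(2)*n^2 + 84*n^2 - 144*n + 27*sqrt(2)*n/2 - 216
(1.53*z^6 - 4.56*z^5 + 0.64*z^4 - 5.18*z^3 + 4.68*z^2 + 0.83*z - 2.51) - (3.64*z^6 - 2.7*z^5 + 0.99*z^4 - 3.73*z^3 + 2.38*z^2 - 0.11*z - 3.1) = -2.11*z^6 - 1.86*z^5 - 0.35*z^4 - 1.45*z^3 + 2.3*z^2 + 0.94*z + 0.59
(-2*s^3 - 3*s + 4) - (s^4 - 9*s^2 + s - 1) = -s^4 - 2*s^3 + 9*s^2 - 4*s + 5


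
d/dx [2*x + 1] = 2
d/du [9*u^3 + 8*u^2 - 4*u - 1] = 27*u^2 + 16*u - 4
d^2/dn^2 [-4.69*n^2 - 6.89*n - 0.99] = -9.38000000000000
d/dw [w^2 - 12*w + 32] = 2*w - 12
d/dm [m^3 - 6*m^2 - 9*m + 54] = 3*m^2 - 12*m - 9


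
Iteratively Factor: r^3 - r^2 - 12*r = (r - 4)*(r^2 + 3*r) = r*(r - 4)*(r + 3)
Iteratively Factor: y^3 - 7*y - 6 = (y + 1)*(y^2 - y - 6) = (y + 1)*(y + 2)*(y - 3)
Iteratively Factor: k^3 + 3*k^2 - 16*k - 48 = (k + 4)*(k^2 - k - 12) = (k - 4)*(k + 4)*(k + 3)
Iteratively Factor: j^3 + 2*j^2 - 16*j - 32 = (j + 4)*(j^2 - 2*j - 8) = (j - 4)*(j + 4)*(j + 2)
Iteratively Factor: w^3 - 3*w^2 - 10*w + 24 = (w - 2)*(w^2 - w - 12) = (w - 2)*(w + 3)*(w - 4)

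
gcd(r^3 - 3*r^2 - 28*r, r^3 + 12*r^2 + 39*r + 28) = r + 4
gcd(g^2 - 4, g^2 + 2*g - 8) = g - 2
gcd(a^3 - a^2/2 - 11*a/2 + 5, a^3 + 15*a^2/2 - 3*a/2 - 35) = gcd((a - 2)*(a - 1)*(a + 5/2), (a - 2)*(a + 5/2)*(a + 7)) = a^2 + a/2 - 5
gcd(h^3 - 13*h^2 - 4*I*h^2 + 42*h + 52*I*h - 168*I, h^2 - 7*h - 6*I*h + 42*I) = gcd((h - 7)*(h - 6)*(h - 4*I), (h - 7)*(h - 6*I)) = h - 7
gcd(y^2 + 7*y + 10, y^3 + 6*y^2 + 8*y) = y + 2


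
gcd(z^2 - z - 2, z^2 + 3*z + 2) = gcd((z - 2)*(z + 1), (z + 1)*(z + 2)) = z + 1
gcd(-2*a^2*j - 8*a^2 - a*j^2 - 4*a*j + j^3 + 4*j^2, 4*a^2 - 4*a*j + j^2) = 2*a - j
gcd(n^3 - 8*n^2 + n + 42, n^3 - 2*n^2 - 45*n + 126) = n - 3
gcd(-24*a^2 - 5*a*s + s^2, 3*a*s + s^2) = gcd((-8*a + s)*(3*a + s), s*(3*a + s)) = 3*a + s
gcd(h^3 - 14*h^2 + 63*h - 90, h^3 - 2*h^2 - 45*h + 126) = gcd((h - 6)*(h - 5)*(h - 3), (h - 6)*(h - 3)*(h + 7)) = h^2 - 9*h + 18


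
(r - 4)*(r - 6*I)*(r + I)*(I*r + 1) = I*r^4 + 6*r^3 - 4*I*r^3 - 24*r^2 + I*r^2 + 6*r - 4*I*r - 24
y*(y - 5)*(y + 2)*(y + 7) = y^4 + 4*y^3 - 31*y^2 - 70*y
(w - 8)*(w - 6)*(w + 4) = w^3 - 10*w^2 - 8*w + 192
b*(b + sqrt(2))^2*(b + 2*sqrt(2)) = b^4 + 4*sqrt(2)*b^3 + 10*b^2 + 4*sqrt(2)*b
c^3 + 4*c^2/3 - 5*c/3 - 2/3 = (c - 1)*(c + 1/3)*(c + 2)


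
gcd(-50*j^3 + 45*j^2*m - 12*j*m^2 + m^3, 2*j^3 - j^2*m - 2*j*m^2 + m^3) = 2*j - m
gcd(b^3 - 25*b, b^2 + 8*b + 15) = b + 5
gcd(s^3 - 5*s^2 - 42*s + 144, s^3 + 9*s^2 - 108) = s^2 + 3*s - 18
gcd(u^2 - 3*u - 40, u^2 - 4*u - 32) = u - 8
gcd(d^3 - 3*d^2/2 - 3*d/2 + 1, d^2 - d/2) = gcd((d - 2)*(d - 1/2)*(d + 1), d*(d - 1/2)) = d - 1/2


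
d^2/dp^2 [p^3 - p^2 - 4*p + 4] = 6*p - 2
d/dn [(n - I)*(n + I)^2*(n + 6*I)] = 4*n^3 + 21*I*n^2 - 10*n + 7*I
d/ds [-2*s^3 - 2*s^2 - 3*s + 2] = -6*s^2 - 4*s - 3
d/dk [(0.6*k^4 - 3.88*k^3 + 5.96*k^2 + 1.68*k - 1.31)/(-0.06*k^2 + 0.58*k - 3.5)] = (-0.072*k^5 + 1.2768*k^4 - 12.9008*k^3 + 44.2976*k^2 - 41.8772*k - 5.1202)/(0.0036*k^4 - 0.0696*k^3 + 0.7564*k^2 - 4.06*k + 12.25)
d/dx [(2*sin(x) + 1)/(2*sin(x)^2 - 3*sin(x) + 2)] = (-4*sin(x)^2 - 4*sin(x) + 7)*cos(x)/(-3*sin(x) - cos(2*x) + 3)^2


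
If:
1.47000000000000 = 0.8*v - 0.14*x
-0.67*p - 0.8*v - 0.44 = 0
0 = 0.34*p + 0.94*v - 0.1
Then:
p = -1.38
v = 0.61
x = -7.04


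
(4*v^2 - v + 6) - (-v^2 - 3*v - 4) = 5*v^2 + 2*v + 10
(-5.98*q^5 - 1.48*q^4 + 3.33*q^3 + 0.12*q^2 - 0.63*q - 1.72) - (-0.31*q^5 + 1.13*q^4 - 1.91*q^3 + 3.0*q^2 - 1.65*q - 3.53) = -5.67*q^5 - 2.61*q^4 + 5.24*q^3 - 2.88*q^2 + 1.02*q + 1.81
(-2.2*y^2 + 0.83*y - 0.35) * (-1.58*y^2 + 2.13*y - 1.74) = 3.476*y^4 - 5.9974*y^3 + 6.1489*y^2 - 2.1897*y + 0.609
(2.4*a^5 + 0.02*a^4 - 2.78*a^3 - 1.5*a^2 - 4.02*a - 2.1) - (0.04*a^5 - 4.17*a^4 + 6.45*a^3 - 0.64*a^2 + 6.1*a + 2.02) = 2.36*a^5 + 4.19*a^4 - 9.23*a^3 - 0.86*a^2 - 10.12*a - 4.12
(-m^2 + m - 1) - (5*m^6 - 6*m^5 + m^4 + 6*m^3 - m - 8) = -5*m^6 + 6*m^5 - m^4 - 6*m^3 - m^2 + 2*m + 7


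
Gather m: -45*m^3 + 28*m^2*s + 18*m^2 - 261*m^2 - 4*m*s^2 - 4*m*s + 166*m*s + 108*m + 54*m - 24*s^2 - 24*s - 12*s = -45*m^3 + m^2*(28*s - 243) + m*(-4*s^2 + 162*s + 162) - 24*s^2 - 36*s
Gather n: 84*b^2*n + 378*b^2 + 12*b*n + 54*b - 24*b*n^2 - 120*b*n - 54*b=378*b^2 - 24*b*n^2 + n*(84*b^2 - 108*b)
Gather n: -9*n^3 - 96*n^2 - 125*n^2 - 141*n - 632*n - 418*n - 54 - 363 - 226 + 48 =-9*n^3 - 221*n^2 - 1191*n - 595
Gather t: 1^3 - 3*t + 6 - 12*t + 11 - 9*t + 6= 24 - 24*t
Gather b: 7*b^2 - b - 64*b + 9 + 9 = 7*b^2 - 65*b + 18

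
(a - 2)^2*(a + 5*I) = a^3 - 4*a^2 + 5*I*a^2 + 4*a - 20*I*a + 20*I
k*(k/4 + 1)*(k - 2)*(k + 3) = k^4/4 + 5*k^3/4 - k^2/2 - 6*k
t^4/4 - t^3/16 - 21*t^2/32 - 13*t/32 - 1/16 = (t/4 + 1/4)*(t - 2)*(t + 1/4)*(t + 1/2)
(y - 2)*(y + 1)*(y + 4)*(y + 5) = y^4 + 8*y^3 + 9*y^2 - 38*y - 40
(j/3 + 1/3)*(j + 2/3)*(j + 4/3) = j^3/3 + j^2 + 26*j/27 + 8/27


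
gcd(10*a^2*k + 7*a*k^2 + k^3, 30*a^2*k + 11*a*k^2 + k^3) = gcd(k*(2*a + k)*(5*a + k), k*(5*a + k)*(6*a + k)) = 5*a*k + k^2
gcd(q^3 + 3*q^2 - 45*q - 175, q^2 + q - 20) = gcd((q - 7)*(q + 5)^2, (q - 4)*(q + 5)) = q + 5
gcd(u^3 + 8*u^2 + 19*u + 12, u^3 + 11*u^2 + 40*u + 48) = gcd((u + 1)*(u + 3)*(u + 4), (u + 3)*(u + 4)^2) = u^2 + 7*u + 12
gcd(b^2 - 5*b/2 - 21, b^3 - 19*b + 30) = 1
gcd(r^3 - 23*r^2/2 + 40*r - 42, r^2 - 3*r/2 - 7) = r - 7/2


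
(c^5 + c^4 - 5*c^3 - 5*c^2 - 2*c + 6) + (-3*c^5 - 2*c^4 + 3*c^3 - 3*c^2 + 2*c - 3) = -2*c^5 - c^4 - 2*c^3 - 8*c^2 + 3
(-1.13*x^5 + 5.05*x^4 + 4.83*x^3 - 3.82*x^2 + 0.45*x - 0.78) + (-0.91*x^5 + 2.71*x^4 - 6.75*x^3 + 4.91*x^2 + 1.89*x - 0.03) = -2.04*x^5 + 7.76*x^4 - 1.92*x^3 + 1.09*x^2 + 2.34*x - 0.81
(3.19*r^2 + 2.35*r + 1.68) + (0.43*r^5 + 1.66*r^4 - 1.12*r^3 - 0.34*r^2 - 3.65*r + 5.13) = 0.43*r^5 + 1.66*r^4 - 1.12*r^3 + 2.85*r^2 - 1.3*r + 6.81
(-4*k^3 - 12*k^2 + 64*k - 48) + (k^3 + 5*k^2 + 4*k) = -3*k^3 - 7*k^2 + 68*k - 48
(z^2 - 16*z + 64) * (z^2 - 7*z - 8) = z^4 - 23*z^3 + 168*z^2 - 320*z - 512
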